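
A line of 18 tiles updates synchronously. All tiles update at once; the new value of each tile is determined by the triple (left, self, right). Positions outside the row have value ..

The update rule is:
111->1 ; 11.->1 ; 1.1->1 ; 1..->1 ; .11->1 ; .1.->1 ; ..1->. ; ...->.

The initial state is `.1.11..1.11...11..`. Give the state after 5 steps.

.11111111111111111

.11111.11111..111.
.111111111111.1111
.11111111111111111
.11111111111111111  (fixed point — unchanged through step 5)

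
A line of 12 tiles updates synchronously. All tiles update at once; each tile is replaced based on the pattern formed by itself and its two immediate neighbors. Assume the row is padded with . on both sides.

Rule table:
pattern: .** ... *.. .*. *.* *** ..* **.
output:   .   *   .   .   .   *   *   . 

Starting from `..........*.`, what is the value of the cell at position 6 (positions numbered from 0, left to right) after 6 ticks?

**********..
.********..*
*.******..*.
...****..*..
***.**..*..*
.*.....*..*.
position 6 holds .

.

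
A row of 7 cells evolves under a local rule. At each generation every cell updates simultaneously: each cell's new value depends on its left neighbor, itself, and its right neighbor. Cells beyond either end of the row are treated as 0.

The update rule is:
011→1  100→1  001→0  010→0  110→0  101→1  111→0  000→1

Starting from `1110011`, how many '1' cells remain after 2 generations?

generation 1: 1001010
generation 2: 0100101
count of 1: 3

3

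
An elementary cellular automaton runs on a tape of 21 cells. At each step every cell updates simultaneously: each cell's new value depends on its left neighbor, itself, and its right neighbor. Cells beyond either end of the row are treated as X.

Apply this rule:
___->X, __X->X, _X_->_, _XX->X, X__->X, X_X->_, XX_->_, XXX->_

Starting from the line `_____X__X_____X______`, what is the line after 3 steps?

step 1: XXXXX_XX_XXXXX_XXXXXX
step 2: ______X__X_____X_____
step 3: XXXXXX_XX_XXXXX_XXXXX

XXXXXX_XX_XXXXX_XXXXX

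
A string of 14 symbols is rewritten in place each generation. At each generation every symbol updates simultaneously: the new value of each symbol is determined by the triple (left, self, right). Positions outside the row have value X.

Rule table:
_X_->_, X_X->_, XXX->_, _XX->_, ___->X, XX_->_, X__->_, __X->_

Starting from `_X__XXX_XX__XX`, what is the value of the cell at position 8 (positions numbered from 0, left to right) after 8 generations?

______________
_XXXXXXXXXXXX_
______________  (repeats generation 1; period 2)
generation 8: _XXXXXXXXXXXX_
position 8 holds X

X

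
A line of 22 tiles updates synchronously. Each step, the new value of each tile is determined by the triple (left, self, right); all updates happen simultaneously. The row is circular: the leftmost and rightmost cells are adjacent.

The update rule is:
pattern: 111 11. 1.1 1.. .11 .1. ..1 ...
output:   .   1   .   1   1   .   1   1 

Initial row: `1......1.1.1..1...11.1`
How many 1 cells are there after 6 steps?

1111111.....11.11111.1
......11111111.1...1.1
1111111......1..111...
1.....1111111.111.1111
1111111.....1.1.1.1...
1.....111111.......111
count of 1: 10

10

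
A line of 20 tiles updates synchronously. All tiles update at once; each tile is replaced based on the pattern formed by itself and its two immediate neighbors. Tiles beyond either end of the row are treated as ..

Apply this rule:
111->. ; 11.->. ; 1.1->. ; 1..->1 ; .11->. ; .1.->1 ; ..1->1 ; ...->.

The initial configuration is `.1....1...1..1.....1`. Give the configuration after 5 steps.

111..111.111111...11
...11..........1.1..
..1..1........11.11.
.111111......1.....1
1......1....111...11

1......1....111...11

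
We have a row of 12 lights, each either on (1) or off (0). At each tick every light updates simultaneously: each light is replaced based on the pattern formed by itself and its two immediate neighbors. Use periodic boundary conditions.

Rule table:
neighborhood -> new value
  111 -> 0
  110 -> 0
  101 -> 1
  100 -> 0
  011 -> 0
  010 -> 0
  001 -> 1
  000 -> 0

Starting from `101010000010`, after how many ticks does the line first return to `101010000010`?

010100000101
101000001010
010000010101
100000101010
000001010101
000010101010
000101010100
001010101000
010101010000
101010100000
010101000001
101010000010

12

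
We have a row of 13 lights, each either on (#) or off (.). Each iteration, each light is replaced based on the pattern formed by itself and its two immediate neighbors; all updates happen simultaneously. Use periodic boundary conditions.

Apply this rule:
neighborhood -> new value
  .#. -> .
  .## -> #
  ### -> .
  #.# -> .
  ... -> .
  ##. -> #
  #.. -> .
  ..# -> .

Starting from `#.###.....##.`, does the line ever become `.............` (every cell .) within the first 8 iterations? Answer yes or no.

..#.#.....##.
..........##.
..........##.  (fixed point — unchanged through iteration 8)
iteration 8 is ..........##., still not uniform .

no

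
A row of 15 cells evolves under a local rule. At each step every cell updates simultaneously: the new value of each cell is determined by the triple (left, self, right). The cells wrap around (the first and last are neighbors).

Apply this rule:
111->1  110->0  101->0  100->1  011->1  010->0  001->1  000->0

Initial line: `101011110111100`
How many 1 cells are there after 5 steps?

000011100111011
100111011110010
011110011101100
111101111001010
111001110110000
count of 1: 8

8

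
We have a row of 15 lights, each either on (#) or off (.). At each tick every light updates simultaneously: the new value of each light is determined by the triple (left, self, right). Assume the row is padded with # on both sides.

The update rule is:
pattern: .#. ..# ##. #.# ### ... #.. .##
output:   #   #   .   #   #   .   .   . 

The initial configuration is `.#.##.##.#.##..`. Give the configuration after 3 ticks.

#..#..####..###

###..#..###...#
##..##.#.#...#.
#..#..####..###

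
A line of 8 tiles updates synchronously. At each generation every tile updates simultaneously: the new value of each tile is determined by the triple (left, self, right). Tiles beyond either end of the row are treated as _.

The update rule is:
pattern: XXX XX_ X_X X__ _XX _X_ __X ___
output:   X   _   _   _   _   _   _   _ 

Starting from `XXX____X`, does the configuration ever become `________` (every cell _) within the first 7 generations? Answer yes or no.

_X______
________
all cells are _ at generation 2

yes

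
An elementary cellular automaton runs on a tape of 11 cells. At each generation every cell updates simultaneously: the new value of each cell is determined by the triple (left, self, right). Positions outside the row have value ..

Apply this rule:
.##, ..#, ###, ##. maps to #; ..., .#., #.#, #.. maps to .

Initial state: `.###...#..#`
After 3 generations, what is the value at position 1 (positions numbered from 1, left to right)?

####..#..#.
####.#..#..
####...#...
position 1 holds #

#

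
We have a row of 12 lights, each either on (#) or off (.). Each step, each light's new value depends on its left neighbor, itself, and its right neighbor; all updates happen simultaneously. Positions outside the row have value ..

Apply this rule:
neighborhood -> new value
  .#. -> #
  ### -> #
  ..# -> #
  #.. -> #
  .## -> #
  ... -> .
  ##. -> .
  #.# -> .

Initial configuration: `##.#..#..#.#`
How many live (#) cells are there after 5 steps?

step 1: #..#######.#
step 2: #########..#
step 3: ########.###
step 4: #######..##.
step 5: ######.###.#
count of #: 10

10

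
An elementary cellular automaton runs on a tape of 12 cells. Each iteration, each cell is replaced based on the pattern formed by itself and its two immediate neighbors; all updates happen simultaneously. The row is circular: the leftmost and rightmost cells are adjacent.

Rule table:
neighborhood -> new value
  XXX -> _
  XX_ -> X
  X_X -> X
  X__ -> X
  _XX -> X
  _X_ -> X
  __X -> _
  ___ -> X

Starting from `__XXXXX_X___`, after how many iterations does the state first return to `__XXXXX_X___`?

iteration 1: X_X___XXXXXX
iteration 2: XXXXX_X_____
iteration 3: X___XXXXXXX_
iteration 4: XXX_X_____XX
iteration 5: __XXXXXXX_X_
iteration 6: X_X_____XXXX
iteration 7: XXXXXXX_X___
iteration 8: X_____XXXXX_
iteration 9: XXXXX_X___XX
iteration 10: ____XXXXX_X_
iteration 11: XXX_X___XXXX
iteration 12: __XXXXX_X___

12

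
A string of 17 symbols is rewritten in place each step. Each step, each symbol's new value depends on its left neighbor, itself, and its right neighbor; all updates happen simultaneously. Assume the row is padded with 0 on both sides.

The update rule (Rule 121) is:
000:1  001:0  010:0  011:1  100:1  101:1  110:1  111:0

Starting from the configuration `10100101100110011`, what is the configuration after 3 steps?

10010101010111001

step 1: 01010011110111011
step 2: 00101010011101111
step 3: 10010101010111001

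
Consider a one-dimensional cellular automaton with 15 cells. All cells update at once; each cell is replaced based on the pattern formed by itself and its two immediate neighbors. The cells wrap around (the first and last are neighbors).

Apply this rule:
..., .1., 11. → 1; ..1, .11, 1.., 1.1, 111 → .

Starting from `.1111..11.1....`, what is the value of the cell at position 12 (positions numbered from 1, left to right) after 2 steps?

....1...1.1.111
.11.1.1.1.1...1
position 12 holds .

.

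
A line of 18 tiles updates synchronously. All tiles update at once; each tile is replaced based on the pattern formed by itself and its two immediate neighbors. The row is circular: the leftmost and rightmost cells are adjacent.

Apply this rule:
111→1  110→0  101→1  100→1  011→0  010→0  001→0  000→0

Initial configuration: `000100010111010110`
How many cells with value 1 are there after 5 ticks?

000010001010101001
100001000101010100
010000100010101010
001000010001010101
100100001000101010
count of 1: 6

6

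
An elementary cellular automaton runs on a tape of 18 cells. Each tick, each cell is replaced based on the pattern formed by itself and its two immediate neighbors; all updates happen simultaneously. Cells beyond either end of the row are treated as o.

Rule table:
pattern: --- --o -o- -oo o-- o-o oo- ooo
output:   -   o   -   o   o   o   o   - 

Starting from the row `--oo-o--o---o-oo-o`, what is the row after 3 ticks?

o--oo---oo-oooo--o

tick 1: ooooo-oo-o-o-ooooo
tick 2: ----ooooo-o-oo----
tick 3: o--oo---oo-oooo--o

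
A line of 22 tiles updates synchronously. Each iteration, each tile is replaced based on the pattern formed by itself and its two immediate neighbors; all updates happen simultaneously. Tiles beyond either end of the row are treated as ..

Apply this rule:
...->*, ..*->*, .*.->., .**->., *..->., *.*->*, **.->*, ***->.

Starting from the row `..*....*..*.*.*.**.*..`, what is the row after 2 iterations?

**..***..*.*.*.*.**..*
.*.*..*.*.*.*.*.*.*.*.

.*.*..*.*.*.*.*.*.*.*.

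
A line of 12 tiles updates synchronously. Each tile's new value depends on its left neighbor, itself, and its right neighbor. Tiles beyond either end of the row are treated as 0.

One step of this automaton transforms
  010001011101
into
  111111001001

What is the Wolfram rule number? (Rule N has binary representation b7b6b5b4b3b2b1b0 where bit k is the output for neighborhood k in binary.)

position 8: 111 → 1  (bit 7 = 1)
position 9: 110 → 0  (bit 6 = 0)
position 6: 101 → 0  (bit 5 = 0)
position 2: 100 → 1  (bit 4 = 1)
position 7: 011 → 0  (bit 3 = 0)
position 1: 010 → 1  (bit 2 = 1)
position 0: 001 → 1  (bit 1 = 1)
position 3: 000 → 1  (bit 0 = 1)
bits b7..b0 = 10010111 = 151

151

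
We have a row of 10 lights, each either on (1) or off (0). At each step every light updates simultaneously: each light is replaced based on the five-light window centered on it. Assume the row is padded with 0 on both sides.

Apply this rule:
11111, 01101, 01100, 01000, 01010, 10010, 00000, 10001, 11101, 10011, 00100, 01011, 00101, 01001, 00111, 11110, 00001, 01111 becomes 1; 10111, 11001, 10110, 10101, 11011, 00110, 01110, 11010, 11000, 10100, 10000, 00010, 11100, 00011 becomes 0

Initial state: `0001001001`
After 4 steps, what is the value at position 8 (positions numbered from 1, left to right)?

1101111111
0100111110
0111111100
0111111000
position 8 holds 0

0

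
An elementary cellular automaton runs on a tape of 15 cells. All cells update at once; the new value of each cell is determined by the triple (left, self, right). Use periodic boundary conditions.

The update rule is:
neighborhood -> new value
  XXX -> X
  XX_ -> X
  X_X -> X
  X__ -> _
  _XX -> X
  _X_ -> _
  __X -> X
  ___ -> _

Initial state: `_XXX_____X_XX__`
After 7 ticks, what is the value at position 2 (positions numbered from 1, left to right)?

XXXX____X_XXX__
XXXX___X_XXXX_X
XXXX__X_XXXXXXX
XXXX_X_XXXXXXXX
XXXXX_XXXXXXXXX
XXXXXXXXXXXXXXX
XXXXXXXXXXXXXXX
position 2 holds X

X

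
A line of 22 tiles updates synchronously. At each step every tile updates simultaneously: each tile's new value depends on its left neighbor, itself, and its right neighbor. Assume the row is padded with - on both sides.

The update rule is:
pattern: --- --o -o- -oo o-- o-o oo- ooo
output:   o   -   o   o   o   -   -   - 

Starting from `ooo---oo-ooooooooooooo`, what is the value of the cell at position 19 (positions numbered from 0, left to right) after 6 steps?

o

o--oo-o--o------------
oo-o--oo-ooooooooooooo
o--oo-o--o------------  (repeats step 1; period 2)
step 6: oo-o--oo-ooooooooooooo
position 19 holds o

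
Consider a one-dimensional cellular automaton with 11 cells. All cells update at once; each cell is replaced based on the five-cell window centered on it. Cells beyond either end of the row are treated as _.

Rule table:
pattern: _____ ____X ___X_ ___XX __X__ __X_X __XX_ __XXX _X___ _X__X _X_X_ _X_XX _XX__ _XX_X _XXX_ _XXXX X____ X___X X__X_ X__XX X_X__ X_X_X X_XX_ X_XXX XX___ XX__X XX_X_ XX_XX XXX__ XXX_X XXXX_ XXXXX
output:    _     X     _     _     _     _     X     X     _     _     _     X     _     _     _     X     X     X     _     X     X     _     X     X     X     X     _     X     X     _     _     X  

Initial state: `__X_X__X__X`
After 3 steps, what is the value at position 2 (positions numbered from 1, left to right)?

X___X______
__X___X____
X___X___X__
position 2 holds _

_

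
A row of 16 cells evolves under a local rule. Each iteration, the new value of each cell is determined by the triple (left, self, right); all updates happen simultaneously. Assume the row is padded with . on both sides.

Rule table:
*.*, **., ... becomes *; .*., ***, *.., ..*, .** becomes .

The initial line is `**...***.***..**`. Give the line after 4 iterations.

..*******..*.*..

.*.*...**..*...*
..*..*..*....*..
*.........**...*
..*******..*.*..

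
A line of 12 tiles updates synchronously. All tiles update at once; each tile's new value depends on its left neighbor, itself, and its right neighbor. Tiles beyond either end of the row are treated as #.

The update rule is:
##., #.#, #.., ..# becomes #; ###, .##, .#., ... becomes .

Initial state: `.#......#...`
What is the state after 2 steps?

#.#....#.#.#
##.#..#.#.#.

##.#..#.#.#.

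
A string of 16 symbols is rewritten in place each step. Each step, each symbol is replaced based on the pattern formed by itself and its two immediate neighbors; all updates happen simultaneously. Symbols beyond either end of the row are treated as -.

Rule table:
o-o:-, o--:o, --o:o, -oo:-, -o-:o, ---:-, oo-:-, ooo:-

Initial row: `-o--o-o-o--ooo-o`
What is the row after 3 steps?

step 1: ooooo-o-ooo----o
step 2: ------o----o--oo
step 3: -----ooo--oooo--

-----ooo--oooo--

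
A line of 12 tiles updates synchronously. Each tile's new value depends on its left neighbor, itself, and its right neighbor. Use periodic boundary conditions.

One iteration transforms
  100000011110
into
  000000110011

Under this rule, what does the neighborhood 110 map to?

1

At position 10 the neighborhood is 110; the next row has 1 there.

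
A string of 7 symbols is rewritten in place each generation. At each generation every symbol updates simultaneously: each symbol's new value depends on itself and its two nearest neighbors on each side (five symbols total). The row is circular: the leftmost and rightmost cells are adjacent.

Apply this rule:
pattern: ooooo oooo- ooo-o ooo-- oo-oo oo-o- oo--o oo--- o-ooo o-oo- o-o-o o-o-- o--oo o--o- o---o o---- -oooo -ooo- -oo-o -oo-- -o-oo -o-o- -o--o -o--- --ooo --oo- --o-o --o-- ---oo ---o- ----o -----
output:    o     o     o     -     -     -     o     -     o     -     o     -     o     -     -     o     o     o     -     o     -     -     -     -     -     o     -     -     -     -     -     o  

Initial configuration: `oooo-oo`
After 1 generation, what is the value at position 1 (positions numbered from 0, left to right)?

o

oooo-oo
position 1 holds o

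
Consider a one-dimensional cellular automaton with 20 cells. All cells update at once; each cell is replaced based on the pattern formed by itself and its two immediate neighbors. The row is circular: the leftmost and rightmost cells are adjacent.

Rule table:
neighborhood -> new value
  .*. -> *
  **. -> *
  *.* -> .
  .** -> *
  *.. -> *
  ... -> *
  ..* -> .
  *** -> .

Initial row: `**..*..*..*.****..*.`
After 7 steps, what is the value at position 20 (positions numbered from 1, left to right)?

.

***.**.**.*.*..**.*.
*.*.**.**.*.**.**.*.
*.*.**.**.*.**.**.*.  (fixed point — unchanged through step 7)
position 20 holds .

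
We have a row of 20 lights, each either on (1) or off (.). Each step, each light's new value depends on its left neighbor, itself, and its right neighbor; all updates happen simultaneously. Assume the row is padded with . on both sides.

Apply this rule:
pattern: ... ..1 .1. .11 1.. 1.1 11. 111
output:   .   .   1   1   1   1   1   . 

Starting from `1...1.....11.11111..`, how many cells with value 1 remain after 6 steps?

11..11....1111...11.
111.111...1..11..111
1.111.11..11.111.1.1
111.11111.1111.11111
1.111...111..111...1
111.11..1.11.1.11..1
count of 1: 12

12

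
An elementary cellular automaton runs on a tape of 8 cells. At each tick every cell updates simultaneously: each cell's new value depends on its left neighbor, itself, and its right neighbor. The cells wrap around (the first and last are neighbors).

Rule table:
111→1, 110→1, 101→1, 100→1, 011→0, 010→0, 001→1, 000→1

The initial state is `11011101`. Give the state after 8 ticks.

11101110
01110111
10111011
11011101  (repeats tick 0; period 4)
tick 8: 11011101

11011101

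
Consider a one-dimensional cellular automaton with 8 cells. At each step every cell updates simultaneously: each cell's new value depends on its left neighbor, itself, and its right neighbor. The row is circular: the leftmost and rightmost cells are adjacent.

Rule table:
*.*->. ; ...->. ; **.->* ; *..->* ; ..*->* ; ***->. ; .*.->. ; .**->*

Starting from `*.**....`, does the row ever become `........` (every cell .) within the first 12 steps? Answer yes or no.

..***..*
***.***.
*.*.*.*.
........
all cells are . at step 4

yes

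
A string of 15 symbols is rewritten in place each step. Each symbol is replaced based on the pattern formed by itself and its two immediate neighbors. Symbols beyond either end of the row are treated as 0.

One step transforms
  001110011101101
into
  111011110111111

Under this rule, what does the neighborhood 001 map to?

At position 1 the neighborhood is 001; the next row has 1 there.

1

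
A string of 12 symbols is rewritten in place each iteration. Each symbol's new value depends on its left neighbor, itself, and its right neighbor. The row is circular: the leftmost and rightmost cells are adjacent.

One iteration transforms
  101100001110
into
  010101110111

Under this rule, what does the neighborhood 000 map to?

At position 5 the neighborhood is 000; the next row has 1 there.

1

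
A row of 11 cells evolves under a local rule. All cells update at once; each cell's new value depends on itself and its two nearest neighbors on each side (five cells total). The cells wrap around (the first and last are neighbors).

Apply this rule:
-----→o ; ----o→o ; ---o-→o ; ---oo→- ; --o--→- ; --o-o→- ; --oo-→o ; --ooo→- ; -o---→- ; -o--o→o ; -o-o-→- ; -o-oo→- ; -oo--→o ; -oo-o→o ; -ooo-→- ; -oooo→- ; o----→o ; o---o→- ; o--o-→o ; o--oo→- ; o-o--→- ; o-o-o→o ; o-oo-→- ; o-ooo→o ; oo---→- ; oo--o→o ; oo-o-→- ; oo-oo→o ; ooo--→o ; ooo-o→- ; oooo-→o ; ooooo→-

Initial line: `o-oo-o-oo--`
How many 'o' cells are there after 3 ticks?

---o-o--ooo
--o---o---o
oo---o---o-
count of o: 4

4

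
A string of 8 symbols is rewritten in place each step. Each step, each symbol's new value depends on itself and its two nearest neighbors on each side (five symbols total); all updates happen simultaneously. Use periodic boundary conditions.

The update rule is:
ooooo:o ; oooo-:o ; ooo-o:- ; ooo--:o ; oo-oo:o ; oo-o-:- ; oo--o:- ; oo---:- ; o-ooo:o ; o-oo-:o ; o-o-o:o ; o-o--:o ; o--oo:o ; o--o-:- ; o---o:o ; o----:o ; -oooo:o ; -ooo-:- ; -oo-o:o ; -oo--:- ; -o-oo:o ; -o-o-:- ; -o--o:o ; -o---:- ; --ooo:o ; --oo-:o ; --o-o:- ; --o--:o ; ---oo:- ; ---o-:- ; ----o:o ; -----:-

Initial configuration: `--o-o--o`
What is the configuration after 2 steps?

--o-oooo

step 1: o---oo-o
step 2: --o-oooo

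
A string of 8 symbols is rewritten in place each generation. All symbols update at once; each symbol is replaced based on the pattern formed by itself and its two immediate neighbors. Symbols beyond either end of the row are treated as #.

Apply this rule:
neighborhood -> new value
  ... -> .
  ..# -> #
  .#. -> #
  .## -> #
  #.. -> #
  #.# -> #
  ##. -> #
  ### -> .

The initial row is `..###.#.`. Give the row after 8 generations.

....###.

generation 1: ###.####
generation 2: ..###...
generation 3: ###.##.#
generation 4: ..######
generation 5: ###.....
generation 6: ..##...#
generation 7: #####.##
generation 8: ....###.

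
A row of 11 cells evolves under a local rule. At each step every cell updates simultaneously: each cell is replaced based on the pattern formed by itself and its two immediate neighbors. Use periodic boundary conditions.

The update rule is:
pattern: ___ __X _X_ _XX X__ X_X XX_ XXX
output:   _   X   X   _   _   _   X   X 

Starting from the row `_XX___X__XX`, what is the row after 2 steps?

_XX_X_X_X_X

__X__XX_X_X
_XX_X_X_X_X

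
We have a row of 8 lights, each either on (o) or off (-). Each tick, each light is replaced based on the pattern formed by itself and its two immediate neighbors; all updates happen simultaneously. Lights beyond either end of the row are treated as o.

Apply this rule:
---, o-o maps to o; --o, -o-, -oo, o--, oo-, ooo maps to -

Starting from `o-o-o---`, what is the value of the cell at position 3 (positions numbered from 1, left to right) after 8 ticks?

-

-o-o--o-
o-o----o
-o--oo--
o-------
--ooooo-
-------o
-ooooo--
o-------
position 3 holds -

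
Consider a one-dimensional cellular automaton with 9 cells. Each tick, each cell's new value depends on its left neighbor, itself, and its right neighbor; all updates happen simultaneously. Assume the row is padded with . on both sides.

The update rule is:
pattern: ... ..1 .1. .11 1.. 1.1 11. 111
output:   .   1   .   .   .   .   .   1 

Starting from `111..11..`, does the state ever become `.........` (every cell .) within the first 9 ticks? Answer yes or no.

tick 1: .1..1....
tick 2: 1..1.....
tick 3: ..1......
tick 4: .1.......
tick 5: 1........
tick 6: .........
all cells are . at tick 6

yes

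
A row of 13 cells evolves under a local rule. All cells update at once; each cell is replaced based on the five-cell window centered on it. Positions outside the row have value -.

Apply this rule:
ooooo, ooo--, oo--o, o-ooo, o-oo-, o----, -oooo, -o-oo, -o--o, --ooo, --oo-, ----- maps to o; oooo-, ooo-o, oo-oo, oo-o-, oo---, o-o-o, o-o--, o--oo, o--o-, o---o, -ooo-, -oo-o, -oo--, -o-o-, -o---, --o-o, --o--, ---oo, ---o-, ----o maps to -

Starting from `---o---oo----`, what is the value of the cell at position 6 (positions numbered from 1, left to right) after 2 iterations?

-

o------o--ooo
--ooo---o-o-o
position 6 holds -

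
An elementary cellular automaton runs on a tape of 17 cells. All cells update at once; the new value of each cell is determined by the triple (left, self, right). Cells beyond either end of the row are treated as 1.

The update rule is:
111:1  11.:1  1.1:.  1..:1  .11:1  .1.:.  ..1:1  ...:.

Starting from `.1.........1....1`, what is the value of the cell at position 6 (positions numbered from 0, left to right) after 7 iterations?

iteration 1: ..1.......1.1..11
iteration 2: 11.1.....1...1111
iteration 3: 11..1...1.1.11111
iteration 4: 1111.1.1....11111
iteration 5: 1111....1..111111
iteration 6: 11111..1.11111111
iteration 7: 1111111..11111111
position 6 holds 1

1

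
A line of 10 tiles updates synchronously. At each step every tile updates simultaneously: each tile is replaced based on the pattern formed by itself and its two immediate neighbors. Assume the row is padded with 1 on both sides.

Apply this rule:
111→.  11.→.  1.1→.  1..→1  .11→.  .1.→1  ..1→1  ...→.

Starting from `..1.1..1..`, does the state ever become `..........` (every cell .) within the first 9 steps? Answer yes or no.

111.111111
..........
all cells are . at step 2

yes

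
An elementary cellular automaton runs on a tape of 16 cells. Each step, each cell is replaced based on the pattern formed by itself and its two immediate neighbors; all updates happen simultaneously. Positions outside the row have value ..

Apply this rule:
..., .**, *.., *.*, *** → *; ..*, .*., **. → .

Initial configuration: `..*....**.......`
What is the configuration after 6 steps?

..*.*******.*.*.

*..***.*.*******
.*.**.*.*******.
..**.*.*******.*
*.*.*.*******.*.
.*.*.*******.*.*
..*.*******.*.*.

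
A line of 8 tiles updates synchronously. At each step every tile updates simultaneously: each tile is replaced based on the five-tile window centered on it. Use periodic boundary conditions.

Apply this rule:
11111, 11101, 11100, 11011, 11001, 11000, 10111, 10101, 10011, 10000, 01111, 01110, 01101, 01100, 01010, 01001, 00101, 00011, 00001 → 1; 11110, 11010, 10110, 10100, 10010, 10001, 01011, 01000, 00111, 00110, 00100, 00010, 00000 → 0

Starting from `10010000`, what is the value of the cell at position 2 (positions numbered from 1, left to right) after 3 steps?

1

01000110
00001011
11101001
position 2 holds 1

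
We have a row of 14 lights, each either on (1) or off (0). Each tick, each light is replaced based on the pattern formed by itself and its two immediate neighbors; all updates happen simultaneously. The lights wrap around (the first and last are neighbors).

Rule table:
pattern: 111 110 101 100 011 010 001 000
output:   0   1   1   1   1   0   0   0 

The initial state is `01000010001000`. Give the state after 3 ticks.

00001000010001

00100001000100
00010000100010
00001000010001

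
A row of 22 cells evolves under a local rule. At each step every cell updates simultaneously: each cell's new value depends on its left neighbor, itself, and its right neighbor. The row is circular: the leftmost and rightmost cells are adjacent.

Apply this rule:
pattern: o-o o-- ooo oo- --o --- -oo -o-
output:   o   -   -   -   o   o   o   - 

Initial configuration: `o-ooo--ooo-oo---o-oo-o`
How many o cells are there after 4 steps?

13

-oo---oo--oo--oo-oo-oo
oo--ooo--oo--oo-oo-oo-
o--oo---oo--oo-oo-oo-o
--oo--ooo--oo-oo-oo-oo
count of o: 13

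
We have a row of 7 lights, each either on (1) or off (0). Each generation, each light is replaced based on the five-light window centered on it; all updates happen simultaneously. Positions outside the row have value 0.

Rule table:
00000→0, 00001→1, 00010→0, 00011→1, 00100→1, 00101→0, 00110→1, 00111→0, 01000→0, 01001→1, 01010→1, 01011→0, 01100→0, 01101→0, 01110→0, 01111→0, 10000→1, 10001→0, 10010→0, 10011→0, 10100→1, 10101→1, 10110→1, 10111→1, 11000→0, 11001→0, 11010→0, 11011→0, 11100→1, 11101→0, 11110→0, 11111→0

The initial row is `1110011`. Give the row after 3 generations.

0010010
1011010
0010010

0010010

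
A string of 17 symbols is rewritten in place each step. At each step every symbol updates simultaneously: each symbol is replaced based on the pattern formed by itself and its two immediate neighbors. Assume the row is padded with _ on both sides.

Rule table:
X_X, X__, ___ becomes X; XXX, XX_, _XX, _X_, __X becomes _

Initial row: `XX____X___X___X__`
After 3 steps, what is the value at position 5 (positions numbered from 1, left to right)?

step 1: __XXX__XX__XX__XX
step 2: X____X___X___X___
step 3: _XXX__XX__XX__XXX
position 5 holds _

_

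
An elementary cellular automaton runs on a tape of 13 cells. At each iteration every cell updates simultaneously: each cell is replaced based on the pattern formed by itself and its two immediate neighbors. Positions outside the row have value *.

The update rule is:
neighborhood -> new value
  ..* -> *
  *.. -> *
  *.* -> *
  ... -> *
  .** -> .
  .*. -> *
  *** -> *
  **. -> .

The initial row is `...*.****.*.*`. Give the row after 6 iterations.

.*.*.*.**.***

*****.**.***.
****.*..*.*.*
***.********.
**.*.******.*
*.***.****.*.
.*.*.*.**.***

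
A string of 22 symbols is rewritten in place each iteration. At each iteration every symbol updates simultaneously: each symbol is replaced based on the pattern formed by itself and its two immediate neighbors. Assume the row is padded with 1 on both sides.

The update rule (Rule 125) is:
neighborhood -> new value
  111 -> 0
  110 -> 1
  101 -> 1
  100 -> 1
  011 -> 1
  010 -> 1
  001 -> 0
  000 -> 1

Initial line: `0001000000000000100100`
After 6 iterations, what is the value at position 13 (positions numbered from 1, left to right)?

1

1101111111111110110110
0111000000000011111111
1101111111111010000000
0111000000001111111110
1101111111101000000011
0111000000111111111010
position 13 holds 1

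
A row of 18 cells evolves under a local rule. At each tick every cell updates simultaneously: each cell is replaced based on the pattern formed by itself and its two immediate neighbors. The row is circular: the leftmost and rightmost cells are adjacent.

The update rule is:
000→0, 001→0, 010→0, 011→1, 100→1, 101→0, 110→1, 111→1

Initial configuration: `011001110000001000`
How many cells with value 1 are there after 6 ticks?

12

tick 1: 011101111000000100
tick 2: 011101111100000010
tick 3: 011101111110000001
tick 4: 011101111111000000
tick 5: 011101111111100000
tick 6: 011101111111110000
count of 1: 12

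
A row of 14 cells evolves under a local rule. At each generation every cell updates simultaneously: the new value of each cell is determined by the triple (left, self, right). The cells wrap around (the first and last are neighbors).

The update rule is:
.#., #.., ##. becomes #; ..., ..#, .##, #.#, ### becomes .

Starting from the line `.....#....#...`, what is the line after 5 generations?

##.......##...

generation 1: .....##...##..
generation 2: ......##...##.
generation 3: .......##...##
generation 4: #.......##...#
generation 5: ##.......##...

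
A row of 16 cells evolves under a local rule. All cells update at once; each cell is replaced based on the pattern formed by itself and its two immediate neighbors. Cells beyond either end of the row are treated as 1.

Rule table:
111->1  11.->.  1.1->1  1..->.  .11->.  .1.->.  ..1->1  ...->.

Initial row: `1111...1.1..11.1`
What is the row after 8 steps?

.1..1..1.1.1.1.1

111...1.1..1..1.
11...1.1..1..1.1
1...1.1..1..1.1.
...1.1..1..1.1.1
..1.1..1..1.1.1.
.1.1..1..1.1.1.1
1.1..1..1.1.1.1.
.1..1..1.1.1.1.1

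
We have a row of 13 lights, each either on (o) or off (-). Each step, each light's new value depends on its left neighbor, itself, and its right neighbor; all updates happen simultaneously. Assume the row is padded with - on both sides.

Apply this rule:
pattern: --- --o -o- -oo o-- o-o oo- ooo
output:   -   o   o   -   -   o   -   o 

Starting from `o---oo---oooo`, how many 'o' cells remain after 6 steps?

3

o--o----o-oo-
o-oo---ooo---
oo----o-o----
-----oooo----
----o-oo-----
---ooo-------
count of o: 3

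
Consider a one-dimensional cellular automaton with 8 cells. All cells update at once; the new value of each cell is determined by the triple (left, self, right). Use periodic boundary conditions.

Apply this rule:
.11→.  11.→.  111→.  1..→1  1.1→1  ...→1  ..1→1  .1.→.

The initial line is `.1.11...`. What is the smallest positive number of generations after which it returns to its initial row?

1.1..111
.1.11...

2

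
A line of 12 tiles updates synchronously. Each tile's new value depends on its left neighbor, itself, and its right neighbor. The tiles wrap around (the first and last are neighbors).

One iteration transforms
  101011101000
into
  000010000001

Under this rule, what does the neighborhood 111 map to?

0

At position 5 the neighborhood is 111; the next row has 0 there.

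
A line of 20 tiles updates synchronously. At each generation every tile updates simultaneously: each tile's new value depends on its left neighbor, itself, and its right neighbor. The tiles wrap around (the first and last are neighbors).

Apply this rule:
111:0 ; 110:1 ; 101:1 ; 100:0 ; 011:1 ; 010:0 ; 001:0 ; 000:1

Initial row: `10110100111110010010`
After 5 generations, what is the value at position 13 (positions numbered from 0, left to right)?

generation 1: 01111000100010000001
generation 2: 11001010001000111100
generation 3: 11000100100010100100
generation 4: 11010000001001000000
generation 5: 11100111100000011110
position 13 holds 0

0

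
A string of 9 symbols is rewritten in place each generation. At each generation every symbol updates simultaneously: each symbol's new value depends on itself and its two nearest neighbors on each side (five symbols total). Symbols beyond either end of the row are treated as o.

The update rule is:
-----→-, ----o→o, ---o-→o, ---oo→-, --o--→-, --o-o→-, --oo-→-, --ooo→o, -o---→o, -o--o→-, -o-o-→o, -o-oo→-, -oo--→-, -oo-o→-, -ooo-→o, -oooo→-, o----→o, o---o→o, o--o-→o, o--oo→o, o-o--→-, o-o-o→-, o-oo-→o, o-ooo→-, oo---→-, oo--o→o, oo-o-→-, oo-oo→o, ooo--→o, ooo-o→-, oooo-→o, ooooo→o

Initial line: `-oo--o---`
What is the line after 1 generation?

oo-oo-oo-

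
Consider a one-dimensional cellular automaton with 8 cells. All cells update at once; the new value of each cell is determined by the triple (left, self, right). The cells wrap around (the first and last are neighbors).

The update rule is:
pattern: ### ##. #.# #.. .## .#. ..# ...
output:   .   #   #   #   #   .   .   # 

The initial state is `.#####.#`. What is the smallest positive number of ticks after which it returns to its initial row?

8

##...##.
####.###
...###..
##.#.###
.##.##..
.#######
##.....#
.#####.#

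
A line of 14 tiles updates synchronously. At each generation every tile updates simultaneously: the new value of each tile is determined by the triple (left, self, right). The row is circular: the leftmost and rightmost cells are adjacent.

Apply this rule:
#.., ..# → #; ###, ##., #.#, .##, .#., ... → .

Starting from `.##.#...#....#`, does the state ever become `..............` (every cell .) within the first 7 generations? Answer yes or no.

no

.....#.#.#..#.
....#.....##.#
#..#.#...#....
.##...#.#.#..#
...#.#.....##.
..#...#...#..#
##.#.#.#.#.##.
generation 7 is ##.#.#.#.#.##., still not uniform .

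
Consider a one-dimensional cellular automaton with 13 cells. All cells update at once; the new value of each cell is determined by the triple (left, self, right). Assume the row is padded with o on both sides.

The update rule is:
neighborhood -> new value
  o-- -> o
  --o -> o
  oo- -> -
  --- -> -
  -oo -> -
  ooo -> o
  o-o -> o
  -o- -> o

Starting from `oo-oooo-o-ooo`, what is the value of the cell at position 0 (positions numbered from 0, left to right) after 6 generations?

generation 1: o-o-oo-ooo-oo
generation 2: -ooo--o-o-o-o
generation 3: o-o-oooooooo-
generation 4: -ooo-oooooo-o
generation 5: o-o-o-oooo-o-
generation 6: -ooooo-oo-ooo
position 0 holds -

-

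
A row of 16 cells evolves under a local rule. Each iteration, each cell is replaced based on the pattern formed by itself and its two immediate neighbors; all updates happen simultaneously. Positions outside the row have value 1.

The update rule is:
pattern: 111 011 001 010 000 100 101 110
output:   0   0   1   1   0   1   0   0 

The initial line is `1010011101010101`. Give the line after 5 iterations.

0011100001010100
1100010011010111
0010111100010000
1110000010111001
0001000110000110

0001000110000110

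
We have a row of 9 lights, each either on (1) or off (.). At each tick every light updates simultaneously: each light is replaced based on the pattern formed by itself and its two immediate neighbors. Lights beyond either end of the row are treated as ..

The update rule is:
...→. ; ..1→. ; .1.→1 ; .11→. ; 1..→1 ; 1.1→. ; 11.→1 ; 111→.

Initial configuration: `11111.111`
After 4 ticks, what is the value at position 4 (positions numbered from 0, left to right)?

....1...1
....11..1
.....11.1
......1.1
position 4 holds .

.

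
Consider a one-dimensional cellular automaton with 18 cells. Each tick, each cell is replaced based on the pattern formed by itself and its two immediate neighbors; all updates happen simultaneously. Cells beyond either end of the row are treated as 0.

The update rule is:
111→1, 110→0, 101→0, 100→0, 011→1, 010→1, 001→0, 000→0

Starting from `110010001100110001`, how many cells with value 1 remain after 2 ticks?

5

100010001000100001
100010001000100001
count of 1: 5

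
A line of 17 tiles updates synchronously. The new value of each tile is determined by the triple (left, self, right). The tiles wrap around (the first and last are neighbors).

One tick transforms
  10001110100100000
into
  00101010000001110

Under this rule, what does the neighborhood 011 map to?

At position 4 the neighborhood is 011; the next row has 1 there.

1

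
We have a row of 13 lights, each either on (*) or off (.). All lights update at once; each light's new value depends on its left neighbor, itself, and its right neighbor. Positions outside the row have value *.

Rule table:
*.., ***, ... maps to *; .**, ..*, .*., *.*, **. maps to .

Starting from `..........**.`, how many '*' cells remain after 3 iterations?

iteration 1: *********....
iteration 2: ********.***.
iteration 3: *******...*..
count of *: 8

8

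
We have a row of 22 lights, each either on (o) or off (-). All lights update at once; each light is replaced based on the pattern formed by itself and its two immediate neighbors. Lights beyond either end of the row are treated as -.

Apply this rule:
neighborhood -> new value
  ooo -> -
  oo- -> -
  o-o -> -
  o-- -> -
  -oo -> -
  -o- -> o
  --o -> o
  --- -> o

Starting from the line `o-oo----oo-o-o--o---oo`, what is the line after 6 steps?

o-ooooo----oooo-------

step 1: o----ooo---o-o-oo-oo--
step 2: o-ooo----ooo-o-------o
step 3: o-----ooo----o-ooooooo
step 4: o-oooo----oooo--------
step 5: o------ooo-----ooooooo
step 6: o-ooooo----oooo-------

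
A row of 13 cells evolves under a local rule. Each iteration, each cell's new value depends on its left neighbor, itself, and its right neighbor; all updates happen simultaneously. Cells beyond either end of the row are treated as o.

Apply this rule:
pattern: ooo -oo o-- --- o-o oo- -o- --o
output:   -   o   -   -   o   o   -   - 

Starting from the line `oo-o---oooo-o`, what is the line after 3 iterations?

-oo----o--ooo
ooo-------o--
--o----------

--o----------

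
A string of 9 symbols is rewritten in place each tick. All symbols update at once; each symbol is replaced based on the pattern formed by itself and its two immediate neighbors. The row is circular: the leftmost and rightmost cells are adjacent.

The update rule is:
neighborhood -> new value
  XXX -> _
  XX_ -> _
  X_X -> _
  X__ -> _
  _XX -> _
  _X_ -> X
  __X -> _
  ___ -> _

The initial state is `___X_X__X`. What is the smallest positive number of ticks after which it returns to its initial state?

tick 1: ___X_X__X

1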